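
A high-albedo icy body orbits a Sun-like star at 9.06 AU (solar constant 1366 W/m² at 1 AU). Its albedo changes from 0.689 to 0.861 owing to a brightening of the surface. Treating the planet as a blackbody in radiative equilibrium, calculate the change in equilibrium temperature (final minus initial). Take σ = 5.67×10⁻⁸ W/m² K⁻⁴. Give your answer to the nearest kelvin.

-13 K

Irradiance scales as 1/d², so S = 1366 W/m² × (1/9.06)² = 16.64 W/m².
With α = 0.689, T₁ = 69.12 K.
Final:   T₂ = [S(1−0.861)/(4σ)]^(1/4) = 56.51 K.
ΔT = T₂ − T₁ = -12.60 K.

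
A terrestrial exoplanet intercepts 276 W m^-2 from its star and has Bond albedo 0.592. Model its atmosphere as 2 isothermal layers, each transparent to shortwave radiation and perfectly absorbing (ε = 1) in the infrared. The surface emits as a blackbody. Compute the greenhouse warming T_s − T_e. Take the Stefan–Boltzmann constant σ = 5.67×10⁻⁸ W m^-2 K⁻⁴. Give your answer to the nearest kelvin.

47 K

The effective emission temperature is T_e = [S(1−α)/(4σ)]^¼ = 149.3 K.
Surface: T_s = (3)^¼·T_e = 196.5 K.
Warming: T_s − T_e = 47.18 K.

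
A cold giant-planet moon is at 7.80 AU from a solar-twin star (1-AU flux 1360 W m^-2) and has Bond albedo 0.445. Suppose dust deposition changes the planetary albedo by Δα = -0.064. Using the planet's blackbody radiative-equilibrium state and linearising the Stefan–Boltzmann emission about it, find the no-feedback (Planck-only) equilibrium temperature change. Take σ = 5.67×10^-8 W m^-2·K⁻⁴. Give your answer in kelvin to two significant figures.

2.5 kelvin

Flux at the orbit: S = 1360/(7.80)² = 22.35 W m^-2.
The baseline emission temperature is T_e = 86.00 K.
The change in absorbed flux is Δ[S(1−α)/4] = −SΔα/4 = 0.3577 W m^-2.
Linearising σT⁴ gives d(σT⁴)/dT = 4σT_e³ = 0.1443 W m^-2 per K.
ΔT₀ = ΔF/λ_P = 0.3577/0.1443 = 2.48 K.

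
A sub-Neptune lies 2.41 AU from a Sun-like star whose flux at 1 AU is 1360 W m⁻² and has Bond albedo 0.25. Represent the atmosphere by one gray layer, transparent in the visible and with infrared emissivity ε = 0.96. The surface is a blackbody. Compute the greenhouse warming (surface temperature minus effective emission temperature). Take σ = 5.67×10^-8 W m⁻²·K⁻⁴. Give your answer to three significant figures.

Irradiance scales as 1/d², so S = 1360 W m⁻² × (1/2.41)² = 234.2 W m⁻².
The planet radiates to space at T_e = [S(1−α)/(4σ)]^(1/4) = 166.8 K.
The surface balance (absorbed SW + ε·downward IR = σT_s⁴) with T_a⁴ = T_s⁴/2 reduces to T_s = T_e·[2/(2−ε)]^¼ = 196.4 K.
Greenhouse warming: T_s − T_e = 29.63 K.

29.6 kelvin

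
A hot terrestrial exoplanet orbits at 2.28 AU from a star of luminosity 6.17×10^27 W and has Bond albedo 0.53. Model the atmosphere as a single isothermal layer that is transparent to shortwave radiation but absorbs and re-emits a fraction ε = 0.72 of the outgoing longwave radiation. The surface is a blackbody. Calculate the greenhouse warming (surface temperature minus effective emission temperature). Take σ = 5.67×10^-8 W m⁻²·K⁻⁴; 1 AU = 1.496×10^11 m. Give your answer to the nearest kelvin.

d = 2.28 × 1.496×10^11 m = 3.411×10^11 m.
Spreading L over a sphere of radius d: S = 6.17×10^27/(4π·3.41×10^11²) = 4220 W m⁻².
The planet radiates to space at T_e = [S(1−α)/(4σ)]^(1/4) = 305.8 K.
Surface balance with a leaky layer gives σT_s⁴ = σT_e⁴·2/(2−ε), so T_s = T_e·[2/(2−0.72)]^(1/4) = 341.9 K.
The atmosphere warms the surface by 36.10 K.

36 K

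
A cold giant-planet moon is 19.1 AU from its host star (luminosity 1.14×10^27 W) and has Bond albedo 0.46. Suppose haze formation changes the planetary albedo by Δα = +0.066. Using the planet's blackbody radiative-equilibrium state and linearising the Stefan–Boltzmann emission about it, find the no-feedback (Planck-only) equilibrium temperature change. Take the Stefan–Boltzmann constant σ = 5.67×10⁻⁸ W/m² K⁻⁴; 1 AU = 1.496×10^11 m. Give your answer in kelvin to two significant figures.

-2.2 kelvin

Orbital distance: d = 19.1 AU = 2.857×10^12 m.
Flux at the orbit: S = L/(4πd²) = 1.14×10^27/(4π·(2.86×10^12)²) = 11.11 W/m².
The baseline emission temperature is T_e = 71.72 K.
ΔF = −(S/4)Δα = −(11.11/4)×(+0.066) = -0.1833 W/m².
Linearising σT⁴ gives d(σT⁴)/dT = 4σT_e³ = 0.08366 W/m² per K.
ΔT₀ = ΔF/λ_P = -0.1833/0.08366 = -2.19 K.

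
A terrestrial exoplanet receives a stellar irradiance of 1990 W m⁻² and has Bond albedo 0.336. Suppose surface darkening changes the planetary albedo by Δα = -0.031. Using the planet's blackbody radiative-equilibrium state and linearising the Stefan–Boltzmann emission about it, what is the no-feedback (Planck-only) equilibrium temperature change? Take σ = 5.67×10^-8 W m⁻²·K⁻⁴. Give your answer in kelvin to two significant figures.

Unperturbed T_e = [1990·(1−0.336)/(4σ)]^¼ = 276.3 K.
ΔF = −(S/4)Δα = −(1990/4)×(-0.031) = 15.42 W m⁻².
The Planck feedback parameter is 4σT_e³ = 4.783 W m⁻²/K.
ΔT₀ = ΔF/λ_P = 15.42/4.783 = 3.22 K.

3.2 kelvin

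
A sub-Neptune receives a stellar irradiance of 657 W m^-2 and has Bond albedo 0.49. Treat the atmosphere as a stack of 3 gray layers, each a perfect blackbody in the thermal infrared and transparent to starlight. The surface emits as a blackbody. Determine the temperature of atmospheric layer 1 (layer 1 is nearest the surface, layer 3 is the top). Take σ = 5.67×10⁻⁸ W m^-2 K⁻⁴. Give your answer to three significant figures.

OLR = S(1−α)/4 = 83.77 W m^-2; the top layer radiates at T_e = 196.1 K.
In the N-layer model, layer k (counted from the surface) has T_k = (N+1−k)^(1/4)·T_e.
T_1 = (3)^(1/4)·196.1 = 258.0 K.

258 kelvin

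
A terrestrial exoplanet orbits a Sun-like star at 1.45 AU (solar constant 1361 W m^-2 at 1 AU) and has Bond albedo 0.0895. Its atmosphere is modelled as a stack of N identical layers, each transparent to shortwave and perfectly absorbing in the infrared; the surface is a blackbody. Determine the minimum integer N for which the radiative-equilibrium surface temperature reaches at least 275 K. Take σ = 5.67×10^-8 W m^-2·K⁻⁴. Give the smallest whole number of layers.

2

Flux at the orbit: S = 1361/(1.45)² = 647.3 W m^-2.
OLR = S(1−α)/4 = 147.3 W m^-2; the top layer radiates at T_e = 225.8 K.
Since T_s⁴ = (N+1)T_e⁴, we need N ≥ (T_s/T_e)⁴ − 1 = 1.201.
Rounding up, N = 2.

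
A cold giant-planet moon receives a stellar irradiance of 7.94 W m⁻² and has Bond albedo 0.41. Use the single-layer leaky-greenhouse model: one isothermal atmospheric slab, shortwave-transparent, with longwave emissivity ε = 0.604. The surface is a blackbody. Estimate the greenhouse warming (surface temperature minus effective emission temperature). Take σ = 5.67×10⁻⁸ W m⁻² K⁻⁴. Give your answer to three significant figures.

Effective emission temperature (TOA balance): σT_e⁴ = S(1−α)/4 = 1.171 W m⁻² → T_e = 67.42 K.
For a single slab of emissivity ε, T_s⁴ = 2T_e⁴/(2−ε); thus T_s = 67.42·(1.433)^(1/4) = 73.76 K.
Greenhouse warming: T_s − T_e = 6.340 K.

6.34 K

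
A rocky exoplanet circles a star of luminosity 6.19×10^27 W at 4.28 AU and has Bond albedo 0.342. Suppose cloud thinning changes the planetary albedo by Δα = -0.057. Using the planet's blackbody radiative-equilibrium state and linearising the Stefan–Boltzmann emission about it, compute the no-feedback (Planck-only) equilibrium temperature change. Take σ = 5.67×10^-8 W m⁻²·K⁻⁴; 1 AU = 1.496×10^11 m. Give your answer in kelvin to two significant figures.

5.3 K

d = 4.28 × 1.496×10^11 m = 6.403×10^11 m.
Spreading L over a sphere of radius d: S = 6.19×10^27/(4π·6.40×10^11²) = 1202 W m⁻².
Unperturbed T_e = [1202·(1−0.342)/(4σ)]^¼ = 243.0 K.
ΔF = −(S/4)Δα = −(1202/4)×(-0.057) = 17.12 W m⁻².
The Planck feedback parameter is 4σT_e³ = 3.254 W m⁻²/K.
So ΔT₀ = 17.12/3.254 = 5.26 K.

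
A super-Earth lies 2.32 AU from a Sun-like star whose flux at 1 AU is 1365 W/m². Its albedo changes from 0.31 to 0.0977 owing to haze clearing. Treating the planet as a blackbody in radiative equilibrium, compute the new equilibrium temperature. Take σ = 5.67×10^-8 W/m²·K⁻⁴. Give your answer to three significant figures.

Irradiance scales as 1/d², so S = 1365 W/m² × (1/2.32)² = 253.6 W/m².
New equilibrium: T₂ = [(1−0.0977)·253.6/(4σ)]^(1/4) = 178.2 K.

178 kelvin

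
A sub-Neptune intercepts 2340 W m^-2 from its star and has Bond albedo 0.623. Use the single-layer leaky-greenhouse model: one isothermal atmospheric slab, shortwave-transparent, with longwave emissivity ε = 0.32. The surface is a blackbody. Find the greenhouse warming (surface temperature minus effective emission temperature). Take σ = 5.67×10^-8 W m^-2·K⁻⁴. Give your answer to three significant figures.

The planet radiates to space at T_e = [S(1−α)/(4σ)]^(1/4) = 249.7 K.
The surface balance (absorbed SW + ε·downward IR = σT_s⁴) with T_a⁴ = T_s⁴/2 reduces to T_s = T_e·[2/(2−ε)]^¼ = 260.9 K.
T_s − T_e = 260.9 − 249.7 = 11.13 K.

11.1 K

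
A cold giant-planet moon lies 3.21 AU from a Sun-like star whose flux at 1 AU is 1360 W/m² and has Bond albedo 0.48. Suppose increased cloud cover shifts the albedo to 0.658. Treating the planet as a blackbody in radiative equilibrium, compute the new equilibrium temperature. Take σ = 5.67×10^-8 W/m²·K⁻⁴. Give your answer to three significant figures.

119 kelvin

Irradiance scales as 1/d², so S = 1360 W/m² × (1/3.21)² = 132.0 W/m².
With the new albedo, S(1−α₂)/4 = 11.28 W/m², so T₂ = 118.8 K.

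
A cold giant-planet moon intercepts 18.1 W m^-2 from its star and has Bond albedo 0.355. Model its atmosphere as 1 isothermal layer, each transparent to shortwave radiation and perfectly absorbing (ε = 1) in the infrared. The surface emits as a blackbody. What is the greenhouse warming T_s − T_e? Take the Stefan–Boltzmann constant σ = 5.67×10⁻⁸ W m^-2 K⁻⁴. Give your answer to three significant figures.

16.0 K

Top-of-atmosphere balance: σT_e⁴ = S(1−α)/4 = 2.919 W m^-2 → T_e = 84.70 K.
Surface: T_s = (2)^¼·T_e = 100.7 K.
So the greenhouse effect raises the surface by 100.7 − 84.70 = 16.03 K.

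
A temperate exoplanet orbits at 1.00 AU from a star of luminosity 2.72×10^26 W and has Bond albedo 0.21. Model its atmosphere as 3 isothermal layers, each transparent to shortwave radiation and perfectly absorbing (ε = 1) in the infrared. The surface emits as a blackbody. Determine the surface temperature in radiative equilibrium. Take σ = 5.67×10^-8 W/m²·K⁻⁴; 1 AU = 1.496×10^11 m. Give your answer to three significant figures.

d = 1.00 × 1.496×10^11 m = 1.496×10^11 m.
S = L/(4πd²) = 967.2 W/m².
Top-of-atmosphere balance: σT_e⁴ = S(1−α)/4 = 191.0 W/m² → T_e = 240.9 K.
Layer-by-layer balance gives σT_s⁴ = (N+1)σT_e⁴, so T_s = 4^¼·240.9 = 340.7 K.

341 K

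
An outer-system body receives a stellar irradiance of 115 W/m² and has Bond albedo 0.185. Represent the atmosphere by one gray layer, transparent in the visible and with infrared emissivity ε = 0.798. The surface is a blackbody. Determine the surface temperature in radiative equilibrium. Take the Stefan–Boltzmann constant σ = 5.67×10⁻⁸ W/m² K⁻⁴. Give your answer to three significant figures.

162 K

The planet radiates to space at T_e = [S(1−α)/(4σ)]^(1/4) = 142.6 K.
Surface balance with a leaky layer gives σT_s⁴ = σT_e⁴·2/(2−ε), so T_s = T_e·[2/(2−0.798)]^(1/4) = 161.9 K.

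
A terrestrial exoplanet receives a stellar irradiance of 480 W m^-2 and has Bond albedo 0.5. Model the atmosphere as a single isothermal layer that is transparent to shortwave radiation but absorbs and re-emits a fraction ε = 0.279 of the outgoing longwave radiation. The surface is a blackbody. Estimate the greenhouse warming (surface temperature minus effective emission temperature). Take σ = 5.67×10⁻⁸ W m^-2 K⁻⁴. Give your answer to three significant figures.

Effective emission temperature (TOA balance): σT_e⁴ = S(1−α)/4 = 60.00 W m^-2 → T_e = 180.4 K.
Surface balance with a leaky layer gives σT_s⁴ = σT_e⁴·2/(2−ε), so T_s = T_e·[2/(2−0.279)]^(1/4) = 187.3 K.
Greenhouse warming: T_s − T_e = 6.903 K.

6.90 K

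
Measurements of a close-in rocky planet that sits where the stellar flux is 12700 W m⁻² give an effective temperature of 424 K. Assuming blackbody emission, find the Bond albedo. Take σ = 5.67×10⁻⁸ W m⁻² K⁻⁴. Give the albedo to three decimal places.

0.423

Energy balance: S(1−α)/4 = σT⁴, so 1−α = 4σT⁴/S.
4σT⁴ = 4·5.67×10⁻⁸·(424)⁴ = 7330 W m⁻².
1−α = 7330/12700 = 0.5772, so α = 0.4228.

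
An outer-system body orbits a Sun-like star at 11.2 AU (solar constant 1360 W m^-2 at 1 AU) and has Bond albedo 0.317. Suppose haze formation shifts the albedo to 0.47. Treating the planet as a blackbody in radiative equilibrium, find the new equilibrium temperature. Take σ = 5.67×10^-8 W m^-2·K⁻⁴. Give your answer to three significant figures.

70.9 K

By the inverse-square law, S = 1360/11.2² = 10.84 W m^-2.
New equilibrium: T₂ = [(1−0.47)·10.84/(4σ)]^(1/4) = 70.95 K.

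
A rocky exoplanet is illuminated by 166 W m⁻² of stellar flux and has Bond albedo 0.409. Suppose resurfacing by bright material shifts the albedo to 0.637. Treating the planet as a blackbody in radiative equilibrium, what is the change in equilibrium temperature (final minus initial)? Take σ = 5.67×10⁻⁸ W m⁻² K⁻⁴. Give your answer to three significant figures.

Before: T₁ = [166.0·0.591/(4σ)]^(1/4) = 144.2 K.
Final:   T₂ = [S(1−0.637)/(4σ)]^(1/4) = 127.7 K.
Change: 127.7 − 144.2 = -16.54 K.

-16.5 K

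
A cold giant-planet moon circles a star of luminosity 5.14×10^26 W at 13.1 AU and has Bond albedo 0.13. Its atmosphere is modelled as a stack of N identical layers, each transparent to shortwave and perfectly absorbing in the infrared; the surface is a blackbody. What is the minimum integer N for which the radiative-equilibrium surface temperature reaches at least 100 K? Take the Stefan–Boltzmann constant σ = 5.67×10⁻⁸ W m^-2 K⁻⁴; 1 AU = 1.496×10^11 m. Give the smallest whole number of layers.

2

d = 13.1 × 1.496×10^11 m = 1.960×10^12 m.
Flux at the orbit: S = L/(4πd²) = 5.14×10^26/(4π·(1.96×10^12)²) = 10.65 W m^-2.
The effective emission temperature is T_e = [S(1−α)/(4σ)]^¼ = 79.95 K.
Need (N+1)T_e⁴ ≥ T_s⁴, i.e. N+1 ≥ (100/79.95)⁴ = 2.448.
Rounding up, N = 2.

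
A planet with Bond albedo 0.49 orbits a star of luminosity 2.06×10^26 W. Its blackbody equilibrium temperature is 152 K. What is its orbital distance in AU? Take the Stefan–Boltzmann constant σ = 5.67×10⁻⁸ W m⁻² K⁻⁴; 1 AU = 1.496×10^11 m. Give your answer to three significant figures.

1.76 AU

The flux needed for this T is 4σT⁴/(1−0.49) = 237.4 W m⁻².
From L = 4πd²S, d = √(2.06×10^26/(4π·237.4)) = 2.628×10^11 m = 1.757 AU.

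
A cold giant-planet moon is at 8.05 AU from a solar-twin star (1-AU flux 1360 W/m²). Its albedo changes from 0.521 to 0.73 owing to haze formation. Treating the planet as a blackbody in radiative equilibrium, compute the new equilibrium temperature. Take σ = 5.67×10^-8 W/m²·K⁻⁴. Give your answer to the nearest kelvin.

Flux at the orbit: S = 1360/(8.05)² = 20.99 W/m².
With the new albedo, S(1−α₂)/4 = 1.417 W/m², so T₂ = 70.70 K.

71 K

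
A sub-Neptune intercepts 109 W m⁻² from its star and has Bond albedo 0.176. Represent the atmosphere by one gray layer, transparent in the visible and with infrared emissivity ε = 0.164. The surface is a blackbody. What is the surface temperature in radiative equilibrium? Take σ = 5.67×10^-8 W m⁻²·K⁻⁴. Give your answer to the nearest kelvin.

144 K

At the top of the atmosphere, σT_e⁴ = S(1−α)/4 = 22.45 W m⁻², giving T_e = 141.1 K.
For a single slab of emissivity ε, T_s⁴ = 2T_e⁴/(2−ε); thus T_s = 141.1·(1.089)^(1/4) = 144.1 K.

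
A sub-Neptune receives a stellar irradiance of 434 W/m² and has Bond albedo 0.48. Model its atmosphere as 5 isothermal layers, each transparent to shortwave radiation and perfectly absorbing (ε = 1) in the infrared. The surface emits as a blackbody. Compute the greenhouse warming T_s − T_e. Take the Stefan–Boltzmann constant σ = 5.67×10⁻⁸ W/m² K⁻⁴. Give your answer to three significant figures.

100 K

OLR = S(1−α)/4 = 56.42 W/m²; the top layer radiates at T_e = 177.6 K.
T_s = (N+1)^(1/4)·T_e = 278.0 K.
So the greenhouse effect raises the surface by 278.0 − 177.6 = 100.4 K.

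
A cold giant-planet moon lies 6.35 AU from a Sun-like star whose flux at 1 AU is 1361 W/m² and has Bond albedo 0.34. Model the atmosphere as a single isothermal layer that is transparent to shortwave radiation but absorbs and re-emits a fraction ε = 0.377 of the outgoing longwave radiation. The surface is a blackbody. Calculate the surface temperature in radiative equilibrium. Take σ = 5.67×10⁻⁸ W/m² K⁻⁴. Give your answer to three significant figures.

By the inverse-square law, S = 1361/6.35² = 33.75 W/m².
At the top of the atmosphere, σT_e⁴ = S(1−α)/4 = 5.569 W/m², giving T_e = 99.55 K.
Surface balance with a leaky layer gives σT_s⁴ = σT_e⁴·2/(2−ε), so T_s = T_e·[2/(2−0.377)]^(1/4) = 104.9 K.

105 K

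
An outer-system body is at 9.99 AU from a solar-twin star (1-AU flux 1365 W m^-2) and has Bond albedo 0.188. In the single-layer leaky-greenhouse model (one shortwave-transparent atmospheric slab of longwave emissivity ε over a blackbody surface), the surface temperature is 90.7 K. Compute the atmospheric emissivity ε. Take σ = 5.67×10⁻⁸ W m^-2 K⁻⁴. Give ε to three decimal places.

Irradiance scales as 1/d², so S = 1365 W m^-2 × (1/9.99)² = 13.68 W m^-2.
First, T_e = [13.68·(1−0.188)/(4σ)]^(1/4) = 83.65 K.
Inverting T_s⁴ = 2T_e⁴/(2−ε): (T_e/T_s)⁴ = 0.7236, so ε = 2(1 − 0.7236) = 0.5528.

0.553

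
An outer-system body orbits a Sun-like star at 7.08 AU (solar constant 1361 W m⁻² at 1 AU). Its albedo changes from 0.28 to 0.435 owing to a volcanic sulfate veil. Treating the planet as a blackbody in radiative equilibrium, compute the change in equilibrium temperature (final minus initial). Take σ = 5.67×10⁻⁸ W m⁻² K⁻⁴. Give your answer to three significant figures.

-5.67 kelvin

By the inverse-square law, S = 1361/7.08² = 27.15 W m⁻².
With α = 0.28, T₁ = 96.35 K.
After:  T₂ = [27.15·0.565/(4σ)]^(1/4) = 90.69 K.
Change: 90.69 − 96.35 = -5.666 K.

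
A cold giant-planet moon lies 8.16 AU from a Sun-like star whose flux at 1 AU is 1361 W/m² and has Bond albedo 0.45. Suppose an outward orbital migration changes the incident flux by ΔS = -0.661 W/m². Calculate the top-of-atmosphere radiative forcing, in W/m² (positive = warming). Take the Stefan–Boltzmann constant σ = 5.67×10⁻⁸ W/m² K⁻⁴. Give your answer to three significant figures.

-0.0909 W/m²

Irradiance scales as 1/d², so S = 1361 W/m² × (1/8.16)² = 20.44 W/m².
Only a fraction (1−α) is absorbed and it's spread over 4πR², so ΔF = (1−α)ΔS/4 = -0.09089 W/m².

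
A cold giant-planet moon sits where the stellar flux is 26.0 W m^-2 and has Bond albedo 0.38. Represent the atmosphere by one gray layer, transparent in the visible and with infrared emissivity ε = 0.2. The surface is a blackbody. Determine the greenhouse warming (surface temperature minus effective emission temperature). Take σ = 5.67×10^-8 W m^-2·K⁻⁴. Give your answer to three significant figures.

2.45 kelvin

The planet radiates to space at T_e = [S(1−α)/(4σ)]^(1/4) = 91.82 K.
Surface balance with a leaky layer gives σT_s⁴ = σT_e⁴·2/(2−ε), so T_s = T_e·[2/(2−0.2)]^(1/4) = 94.27 K.
The atmosphere warms the surface by 2.451 K.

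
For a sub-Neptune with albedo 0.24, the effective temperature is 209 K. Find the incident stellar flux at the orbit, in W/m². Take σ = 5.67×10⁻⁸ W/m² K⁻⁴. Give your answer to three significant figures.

569 W/m²

From S(1−α)/4 = σT⁴: S = 4σT⁴/(1−α).
σT⁴ = 5.67×10⁻⁸·(209)⁴ = 108.2 W/m².
So S = 4×108.2/(1−0.24) = 569.4 W/m².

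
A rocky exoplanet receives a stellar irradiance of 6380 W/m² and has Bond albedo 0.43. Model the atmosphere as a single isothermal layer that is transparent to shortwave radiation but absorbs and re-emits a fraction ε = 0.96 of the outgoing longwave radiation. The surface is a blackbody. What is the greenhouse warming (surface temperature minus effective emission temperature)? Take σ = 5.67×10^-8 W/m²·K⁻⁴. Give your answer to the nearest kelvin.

63 kelvin

At the top of the atmosphere, σT_e⁴ = S(1−α)/4 = 909.2 W/m², giving T_e = 355.8 K.
For a single slab of emissivity ε, T_s⁴ = 2T_e⁴/(2−ε); thus T_s = 355.8·(1.923)^(1/4) = 419.0 K.
T_s − T_e = 419.0 − 355.8 = 63.20 K.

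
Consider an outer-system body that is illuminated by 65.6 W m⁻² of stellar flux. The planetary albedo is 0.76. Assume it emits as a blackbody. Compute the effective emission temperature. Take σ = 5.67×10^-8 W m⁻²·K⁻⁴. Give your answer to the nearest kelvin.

91 kelvin

Absorbed flux (global mean): S(1−α)/4 = 65.60·0.24/4 = 3.936 W m⁻².
Set σT⁴ = 3.936 → T = (3.936/σ)^(1/4) = 91.28 K.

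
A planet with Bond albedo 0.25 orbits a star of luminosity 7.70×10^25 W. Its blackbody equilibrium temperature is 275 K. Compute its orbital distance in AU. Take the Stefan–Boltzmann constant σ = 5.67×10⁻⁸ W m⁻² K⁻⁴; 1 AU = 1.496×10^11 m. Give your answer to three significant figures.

0.398 AU

Required flux: S = 4σT⁴/(1−α) = 1729 W m⁻².
From L = 4πd²S, d = √(7.70×10^25/(4π·1729)) = 5.952×10^10 m = 0.3979 AU.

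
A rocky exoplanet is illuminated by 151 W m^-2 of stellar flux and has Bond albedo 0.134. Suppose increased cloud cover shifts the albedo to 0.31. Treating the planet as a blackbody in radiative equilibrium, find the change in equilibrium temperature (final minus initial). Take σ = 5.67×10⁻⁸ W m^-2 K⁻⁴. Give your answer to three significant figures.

-8.56 K

Initial: T₁ = [S(1−0.134)/(4σ)]^(1/4) = 155.0 K.
With α = 0.31, T₂ = 146.4 K.
Change: 146.4 − 155.0 = -8.556 K.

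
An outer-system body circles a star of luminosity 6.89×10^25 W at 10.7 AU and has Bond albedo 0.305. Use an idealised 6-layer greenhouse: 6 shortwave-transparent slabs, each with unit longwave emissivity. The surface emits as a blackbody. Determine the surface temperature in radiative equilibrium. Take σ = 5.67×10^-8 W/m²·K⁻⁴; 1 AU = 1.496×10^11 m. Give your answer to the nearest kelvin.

82 K

d = 10.7 × 1.496×10^11 m = 1.601×10^12 m.
Flux at the orbit: S = L/(4πd²) = 6.89×10^25/(4π·(1.60×10^12)²) = 2.140 W/m².
The effective emission temperature is T_e = [S(1−α)/(4σ)]^¼ = 50.60 K.
For an N-layer opaque stack, T_s⁴ = (N+1)T_e⁴, hence T_s = (7)^(1/4)×50.60 K = 82.31 K.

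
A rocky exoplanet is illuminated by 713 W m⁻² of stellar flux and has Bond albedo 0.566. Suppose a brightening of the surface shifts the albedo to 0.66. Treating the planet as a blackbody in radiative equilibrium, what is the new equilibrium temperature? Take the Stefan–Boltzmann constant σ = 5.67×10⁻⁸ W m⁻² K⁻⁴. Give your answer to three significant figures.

181 K

New equilibrium: T₂ = [(1−0.66)·713.0/(4σ)]^(1/4) = 180.8 K.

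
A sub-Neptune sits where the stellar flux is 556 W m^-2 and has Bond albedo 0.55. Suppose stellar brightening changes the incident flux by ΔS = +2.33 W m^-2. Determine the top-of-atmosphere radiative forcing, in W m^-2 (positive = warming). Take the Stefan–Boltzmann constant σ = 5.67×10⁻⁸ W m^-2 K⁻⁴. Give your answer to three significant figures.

0.262 W m^-2

Only a fraction (1−α) is absorbed and it's spread over 4πR², so ΔF = (1−α)ΔS/4 = 0.2621 W m^-2.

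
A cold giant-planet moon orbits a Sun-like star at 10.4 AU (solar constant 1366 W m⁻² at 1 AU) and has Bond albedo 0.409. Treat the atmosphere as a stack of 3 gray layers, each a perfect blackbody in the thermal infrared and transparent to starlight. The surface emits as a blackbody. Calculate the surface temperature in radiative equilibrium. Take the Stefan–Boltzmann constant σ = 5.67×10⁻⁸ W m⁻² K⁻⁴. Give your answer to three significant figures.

107 K

Flux at the orbit: S = 1366/(10.4)² = 12.63 W m⁻².
The effective emission temperature is T_e = [S(1−α)/(4σ)]^¼ = 75.74 K.
For an N-layer opaque stack, T_s⁴ = (N+1)T_e⁴, hence T_s = (4)^(1/4)×75.74 K = 107.1 K.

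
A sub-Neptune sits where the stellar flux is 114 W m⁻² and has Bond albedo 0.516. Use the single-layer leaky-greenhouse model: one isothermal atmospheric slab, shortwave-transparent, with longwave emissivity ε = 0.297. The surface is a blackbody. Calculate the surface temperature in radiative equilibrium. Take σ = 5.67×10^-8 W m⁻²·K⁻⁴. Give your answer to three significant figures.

130 K

Effective emission temperature (TOA balance): σT_e⁴ = S(1−α)/4 = 13.79 W m⁻² → T_e = 124.9 K.
For a single slab of emissivity ε, T_s⁴ = 2T_e⁴/(2−ε); thus T_s = 124.9·(1.174)^(1/4) = 130.0 K.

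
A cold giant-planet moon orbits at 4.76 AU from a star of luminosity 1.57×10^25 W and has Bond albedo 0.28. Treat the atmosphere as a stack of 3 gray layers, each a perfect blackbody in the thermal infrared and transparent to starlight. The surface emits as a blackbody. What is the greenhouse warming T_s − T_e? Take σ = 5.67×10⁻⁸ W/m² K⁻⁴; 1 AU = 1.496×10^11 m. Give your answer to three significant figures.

21.9 K

Orbital distance: d = 4.76 AU = 7.121×10^11 m.
Spreading L over a sphere of radius d: S = 1.57×10^25/(4π·7.12×10^11²) = 2.464 W/m².
The effective emission temperature is T_e = [S(1−α)/(4σ)]^¼ = 52.88 K.
T_s = (N+1)^(1/4)·T_e = 74.79 K.
So the greenhouse effect raises the surface by 74.79 − 52.88 = 21.91 K.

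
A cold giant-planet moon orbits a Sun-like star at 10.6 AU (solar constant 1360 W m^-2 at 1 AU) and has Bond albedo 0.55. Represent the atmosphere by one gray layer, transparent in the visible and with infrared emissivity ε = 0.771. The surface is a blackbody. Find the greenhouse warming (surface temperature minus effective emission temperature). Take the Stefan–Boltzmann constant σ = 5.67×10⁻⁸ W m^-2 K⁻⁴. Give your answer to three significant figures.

Flux at the orbit: S = 1360/(10.6)² = 12.10 W m^-2.
The planet radiates to space at T_e = [S(1−α)/(4σ)]^(1/4) = 70.00 K.
For a single slab of emissivity ε, T_s⁴ = 2T_e⁴/(2−ε); thus T_s = 70.00·(1.627)^(1/4) = 79.07 K.
T_s − T_e = 79.07 − 70.00 = 9.063 K.

9.06 kelvin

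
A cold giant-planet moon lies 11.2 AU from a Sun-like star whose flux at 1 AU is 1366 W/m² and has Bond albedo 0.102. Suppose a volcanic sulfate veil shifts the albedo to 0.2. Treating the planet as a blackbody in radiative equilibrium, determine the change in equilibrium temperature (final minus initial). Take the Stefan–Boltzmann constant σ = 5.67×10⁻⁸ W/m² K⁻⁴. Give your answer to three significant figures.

Irradiance scales as 1/d², so S = 1366 W/m² × (1/11.2)² = 10.89 W/m².
Initial: T₁ = [S(1−0.102)/(4σ)]^(1/4) = 81.03 K.
With α = 0.2, T₂ = 78.73 K.
Change: 78.73 − 81.03 = -2.308 K.

-2.31 kelvin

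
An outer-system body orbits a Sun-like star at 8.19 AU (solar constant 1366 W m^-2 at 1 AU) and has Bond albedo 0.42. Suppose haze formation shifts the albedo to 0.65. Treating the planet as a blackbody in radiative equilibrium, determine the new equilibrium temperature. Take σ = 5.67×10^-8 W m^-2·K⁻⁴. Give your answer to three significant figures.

74.9 K

Irradiance scales as 1/d², so S = 1366 W m^-2 × (1/8.19)² = 20.36 W m^-2.
T₂ = [S(1−α₂)/(4σ)]^(1/4) = [20.36·0.35/(4σ)]^(1/4) = 74.87 K.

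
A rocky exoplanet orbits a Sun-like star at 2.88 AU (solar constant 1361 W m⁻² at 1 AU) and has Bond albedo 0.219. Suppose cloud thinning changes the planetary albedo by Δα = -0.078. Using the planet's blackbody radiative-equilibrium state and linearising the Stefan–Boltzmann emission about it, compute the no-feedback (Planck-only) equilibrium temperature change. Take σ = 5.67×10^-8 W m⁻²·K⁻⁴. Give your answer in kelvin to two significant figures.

3.8 K

Flux at the orbit: S = 1361/(2.88)² = 164.1 W m⁻².
Unperturbed T_e = [164.1·(1−0.219)/(4σ)]^¼ = 154.2 K.
The change in absorbed flux is Δ[S(1−α)/4] = −SΔα/4 = 3.200 W m⁻².
Linearising σT⁴ gives d(σT⁴)/dT = 4σT_e³ = 0.8312 W m⁻² per K.
ΔT₀ = ΔF/λ_P = 3.200/0.8312 = 3.85 K.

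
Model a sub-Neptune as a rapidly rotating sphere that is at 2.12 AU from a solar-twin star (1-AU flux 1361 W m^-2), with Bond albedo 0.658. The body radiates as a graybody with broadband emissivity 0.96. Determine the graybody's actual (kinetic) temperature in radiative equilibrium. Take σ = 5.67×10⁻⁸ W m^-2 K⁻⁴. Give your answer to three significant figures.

148 K

Flux at the orbit: S = 1361/(2.12)² = 302.8 W m^-2.
The planet absorbs (1−α)S over its disc πR² and re-emits over 4πR², so the mean absorbed flux is (1−0.658)·302.8/4 = 25.89 W m^-2.
Radiative balance εσT⁴ = 25.89 gives T = [25.89/(0.96·σ)]^(1/4) = 147.7 K.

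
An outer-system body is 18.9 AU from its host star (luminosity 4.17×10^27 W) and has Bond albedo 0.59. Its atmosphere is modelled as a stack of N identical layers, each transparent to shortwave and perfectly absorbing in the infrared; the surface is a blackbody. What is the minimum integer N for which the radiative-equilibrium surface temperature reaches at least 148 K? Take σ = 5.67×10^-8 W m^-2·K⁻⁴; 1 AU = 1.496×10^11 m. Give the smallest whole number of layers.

6

Orbital distance: d = 18.9 AU = 2.827×10^12 m.
Spreading L over a sphere of radius d: S = 4.17×10^27/(4π·2.83×10^12²) = 41.51 W m^-2.
OLR = S(1−α)/4 = 4.255 W m^-2; the top layer radiates at T_e = 93.07 K.
T_s = (N+1)^(1/4)·T_e ≥ 148 K requires N+1 ≥ (T_s/T_e)⁴ = (148/93.07)⁴ = 6.394.
Rounding up, N = 6.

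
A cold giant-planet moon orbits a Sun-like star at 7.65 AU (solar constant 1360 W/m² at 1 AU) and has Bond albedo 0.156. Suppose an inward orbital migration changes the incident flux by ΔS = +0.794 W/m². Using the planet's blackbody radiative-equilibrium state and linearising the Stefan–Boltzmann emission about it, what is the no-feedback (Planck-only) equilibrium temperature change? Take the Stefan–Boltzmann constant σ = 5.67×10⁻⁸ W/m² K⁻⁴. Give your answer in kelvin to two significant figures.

By the inverse-square law, S = 1360/7.65² = 23.24 W/m².
Unperturbed T_e = [23.24·(1−0.156)/(4σ)]^¼ = 96.43 K.
Only a fraction (1−α) is absorbed and it's spread over 4πR², so ΔF = (1−α)ΔS/4 = 0.1675 W/m².
Planck response: λ_P = 4σT_e³ = 4·5.67×10⁻⁸·(96.43)³ = 0.2034 W/m²/K.
Hence the no-feedback warming is ΔF/(4σT_e³) = 0.824 K.

0.82 K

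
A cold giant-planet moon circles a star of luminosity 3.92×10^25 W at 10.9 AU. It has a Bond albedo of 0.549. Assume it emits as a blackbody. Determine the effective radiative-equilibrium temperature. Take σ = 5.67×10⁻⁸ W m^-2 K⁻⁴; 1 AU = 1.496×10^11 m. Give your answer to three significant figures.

d = 10.9 × 1.496×10^11 m = 1.631×10^12 m.
S = L/(4πd²) = 1.173 W m^-2.
Absorbed flux (global mean): S(1−α)/4 = 1.173·0.451/4 = 0.1323 W m^-2.
Balancing against σT⁴: T = (0.1323/5.67×10⁻⁸)^(1/4) = 39.08 K.

39.1 K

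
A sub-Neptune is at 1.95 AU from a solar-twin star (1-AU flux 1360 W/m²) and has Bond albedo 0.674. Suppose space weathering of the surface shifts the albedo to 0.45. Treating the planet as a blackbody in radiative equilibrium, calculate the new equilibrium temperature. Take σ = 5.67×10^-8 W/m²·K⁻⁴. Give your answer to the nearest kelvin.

Irradiance scales as 1/d², so S = 1360 W/m² × (1/1.95)² = 357.7 W/m².
T₂ = [S(1−α₂)/(4σ)]^(1/4) = [357.7·0.55/(4σ)]^(1/4) = 171.6 K.

172 K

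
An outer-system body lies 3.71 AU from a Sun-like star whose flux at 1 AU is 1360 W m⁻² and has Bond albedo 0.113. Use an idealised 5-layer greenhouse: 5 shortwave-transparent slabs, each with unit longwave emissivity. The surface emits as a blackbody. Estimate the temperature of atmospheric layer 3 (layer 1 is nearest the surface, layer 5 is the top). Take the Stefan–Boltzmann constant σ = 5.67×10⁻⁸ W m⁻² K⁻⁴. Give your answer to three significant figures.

By the inverse-square law, S = 1360/3.71² = 98.81 W m⁻².
Top-of-atmosphere balance: σT_e⁴ = S(1−α)/4 = 21.91 W m⁻² → T_e = 140.2 K.
Each opaque layer satisfies 2T_j⁴ = T_{j−1}⁴ + T_{j+1}⁴, giving T_k⁴ = (N+1−k)T_e⁴.
T_3 = (3)^(1/4)·140.2 = 184.5 K.

185 K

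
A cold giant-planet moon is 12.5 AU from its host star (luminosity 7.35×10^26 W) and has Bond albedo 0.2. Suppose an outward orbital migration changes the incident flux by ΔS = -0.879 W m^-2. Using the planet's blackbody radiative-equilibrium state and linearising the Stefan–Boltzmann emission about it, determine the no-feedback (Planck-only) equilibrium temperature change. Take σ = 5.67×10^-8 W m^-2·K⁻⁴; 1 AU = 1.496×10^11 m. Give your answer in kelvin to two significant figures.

d = 12.5 × 1.496×10^11 m = 1.870×10^12 m.
Spreading L over a sphere of radius d: S = 7.35×10^26/(4π·1.87×10^12²) = 16.73 W m^-2.
The baseline emission temperature is T_e = 87.64 K.
ΔF = Δ[S(1−α)]/4 = (1−0.2)·-0.879/4 = -0.1758 W m^-2.
Linearising σT⁴ gives d(σT⁴)/dT = 4σT_e³ = 0.1527 W m^-2 per K.
Hence the no-feedback warming is ΔF/(4σT_e³) = -1.15 K.

-1.2 K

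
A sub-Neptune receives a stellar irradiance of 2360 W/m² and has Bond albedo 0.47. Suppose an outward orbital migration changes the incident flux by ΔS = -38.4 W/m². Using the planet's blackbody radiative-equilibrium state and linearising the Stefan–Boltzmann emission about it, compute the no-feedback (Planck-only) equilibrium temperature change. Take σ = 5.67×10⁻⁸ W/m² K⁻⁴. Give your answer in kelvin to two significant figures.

-1.1 K

Unperturbed T_e = [2360·(1−0.47)/(4σ)]^¼ = 272.5 K.
ΔF = Δ[S(1−α)]/4 = (1−0.47)·-38.4/4 = -5.088 W/m².
Planck response: λ_P = 4σT_e³ = 4·5.67×10⁻⁸·(272.5)³ = 4.590 W/m²/K.
So ΔT₀ = -5.088/4.590 = -1.11 K.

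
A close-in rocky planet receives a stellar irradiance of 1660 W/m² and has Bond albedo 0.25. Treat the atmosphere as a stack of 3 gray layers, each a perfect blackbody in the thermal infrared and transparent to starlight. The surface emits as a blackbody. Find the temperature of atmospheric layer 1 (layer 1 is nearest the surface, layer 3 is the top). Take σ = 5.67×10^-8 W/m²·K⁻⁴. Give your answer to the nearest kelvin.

Top-of-atmosphere balance: σT_e⁴ = S(1−α)/4 = 311.2 W/m² → T_e = 272.2 K.
In the N-layer model, layer k (counted from the surface) has T_k = (N+1−k)^(1/4)·T_e.
With k = 1: T_1 = (3+1−1)^¼·272.2 K = 358.2 K.

358 K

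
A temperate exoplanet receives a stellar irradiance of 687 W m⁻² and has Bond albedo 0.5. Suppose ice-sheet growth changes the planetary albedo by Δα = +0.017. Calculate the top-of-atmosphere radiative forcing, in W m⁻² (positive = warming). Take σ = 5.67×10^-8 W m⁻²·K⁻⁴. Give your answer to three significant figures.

-2.92 W m⁻²

The change in absorbed flux is Δ[S(1−α)/4] = −SΔα/4 = -2.920 W m⁻².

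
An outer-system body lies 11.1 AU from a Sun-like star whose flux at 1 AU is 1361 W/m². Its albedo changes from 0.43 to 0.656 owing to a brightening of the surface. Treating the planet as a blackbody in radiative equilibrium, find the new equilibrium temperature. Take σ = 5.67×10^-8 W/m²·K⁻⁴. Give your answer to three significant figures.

Irradiance scales as 1/d², so S = 1361 W/m² × (1/11.1)² = 11.05 W/m².
T₂ = [S(1−α₂)/(4σ)]^(1/4) = [11.05·0.344/(4σ)]^(1/4) = 63.98 K.

64.0 K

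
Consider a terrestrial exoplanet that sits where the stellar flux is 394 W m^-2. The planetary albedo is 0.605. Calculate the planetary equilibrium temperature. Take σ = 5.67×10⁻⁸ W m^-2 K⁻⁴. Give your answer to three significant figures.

162 kelvin

The planet absorbs (1−α)S over its disc πR² and re-emits over 4πR², so the mean absorbed flux is (1−0.605)·394.0/4 = 38.91 W m^-2.
Balancing against σT⁴: T = (38.91/5.67×10⁻⁸)^(1/4) = 161.8 K.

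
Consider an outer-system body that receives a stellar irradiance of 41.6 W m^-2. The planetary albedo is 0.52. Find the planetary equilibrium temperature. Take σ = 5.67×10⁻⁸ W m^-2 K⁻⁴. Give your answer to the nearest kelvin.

Averaging over the sphere, the absorbed flux is S(1−α)/4 = 4.992 W m^-2.
In equilibrium σT⁴ equals this, so T = 96.87 K.

97 K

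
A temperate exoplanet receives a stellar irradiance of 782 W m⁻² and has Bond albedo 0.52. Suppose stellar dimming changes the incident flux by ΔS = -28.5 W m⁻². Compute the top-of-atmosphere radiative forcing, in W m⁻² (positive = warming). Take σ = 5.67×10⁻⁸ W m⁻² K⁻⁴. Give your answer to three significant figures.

TOA radiative forcing: ΔF = (1−α)ΔS/4 = 0.48·(-28.5)/4 = -3.420 W m⁻².

-3.42 W m⁻²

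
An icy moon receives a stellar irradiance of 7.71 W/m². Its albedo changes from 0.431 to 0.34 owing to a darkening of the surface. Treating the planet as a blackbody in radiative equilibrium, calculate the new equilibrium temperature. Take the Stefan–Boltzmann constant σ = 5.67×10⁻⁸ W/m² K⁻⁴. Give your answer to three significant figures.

With the new albedo, S(1−α₂)/4 = 1.272 W/m², so T₂ = 68.82 K.

68.8 kelvin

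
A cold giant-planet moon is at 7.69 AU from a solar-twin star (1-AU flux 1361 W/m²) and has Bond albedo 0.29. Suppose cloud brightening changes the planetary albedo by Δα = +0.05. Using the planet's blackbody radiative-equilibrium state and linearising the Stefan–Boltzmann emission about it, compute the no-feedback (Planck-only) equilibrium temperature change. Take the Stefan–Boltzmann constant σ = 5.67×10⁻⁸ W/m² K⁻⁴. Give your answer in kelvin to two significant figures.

-1.6 K

Flux at the orbit: S = 1361/(7.69)² = 23.01 W/m².
The baseline emission temperature is T_e = 92.13 K.
TOA radiative forcing: ΔF = −S·Δα/4 = −23.01·(+0.05)/4 = -0.2877 W/m².
Linearising σT⁴ gives d(σT⁴)/dT = 4σT_e³ = 0.1774 W/m² per K.
So ΔT₀ = -0.2877/0.1774 = -1.62 K.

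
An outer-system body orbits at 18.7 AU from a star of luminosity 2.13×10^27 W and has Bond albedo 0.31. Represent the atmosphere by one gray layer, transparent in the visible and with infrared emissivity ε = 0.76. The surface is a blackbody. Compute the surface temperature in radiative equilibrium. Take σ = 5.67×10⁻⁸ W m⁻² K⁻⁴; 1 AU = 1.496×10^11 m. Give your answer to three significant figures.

Orbital distance: d = 18.7 AU = 2.798×10^12 m.
Flux at the orbit: S = L/(4πd²) = 2.13×10^27/(4π·(2.80×10^12)²) = 21.66 W m⁻².
The planet radiates to space at T_e = [S(1−α)/(4σ)]^(1/4) = 90.10 K.
The surface balance (absorbed SW + ε·downward IR = σT_s⁴) with T_a⁴ = T_s⁴/2 reduces to T_s = T_e·[2/(2−ε)]^¼ = 101.5 K.

102 K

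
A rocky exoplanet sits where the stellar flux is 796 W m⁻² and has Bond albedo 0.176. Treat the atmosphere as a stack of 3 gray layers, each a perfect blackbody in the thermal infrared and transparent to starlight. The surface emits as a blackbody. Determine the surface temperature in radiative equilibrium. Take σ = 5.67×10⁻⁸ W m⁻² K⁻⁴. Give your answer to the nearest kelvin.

328 kelvin

The effective emission temperature is T_e = [S(1−α)/(4σ)]^¼ = 231.9 K.
For an N-layer opaque stack, T_s⁴ = (N+1)T_e⁴, hence T_s = (4)^(1/4)×231.9 K = 328.0 K.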